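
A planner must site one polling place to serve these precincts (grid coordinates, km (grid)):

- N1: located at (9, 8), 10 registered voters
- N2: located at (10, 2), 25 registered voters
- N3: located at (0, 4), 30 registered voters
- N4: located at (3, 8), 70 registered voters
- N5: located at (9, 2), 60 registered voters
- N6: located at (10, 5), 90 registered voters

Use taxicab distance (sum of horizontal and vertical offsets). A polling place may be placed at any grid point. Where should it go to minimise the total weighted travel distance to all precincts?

Manhattan distance separates: Σwᵢ(|x−xᵢ|+|y−yᵢ|) = Σwᵢ|x−xᵢ| + Σwᵢ|y−yᵢ|, so x and y are optimised independently as 1-D weighted medians.
Total weight W = 285; half = 142.5.
x-coordinate, sorted with cumulative weight:
  x=0 (N3, w=30) cum 30
  x=3 (N4, w=70) cum 100
  x=9 (N1, w=10) cum 110
  x=9 (N5, w=60) cum 170  ← median
  x=10 (N2, w=25) cum 195
  x=10 (N6, w=90) cum 285
⇒ x* = 9
y-coordinate, sorted with cumulative weight:
  y=2 (N2, w=25) cum 25
  y=2 (N5, w=60) cum 85
  y=4 (N3, w=30) cum 115
  y=5 (N6, w=90) cum 205  ← median
  y=8 (N1, w=10) cum 215
  y=8 (N4, w=70) cum 285
⇒ y* = 5

(9, 5)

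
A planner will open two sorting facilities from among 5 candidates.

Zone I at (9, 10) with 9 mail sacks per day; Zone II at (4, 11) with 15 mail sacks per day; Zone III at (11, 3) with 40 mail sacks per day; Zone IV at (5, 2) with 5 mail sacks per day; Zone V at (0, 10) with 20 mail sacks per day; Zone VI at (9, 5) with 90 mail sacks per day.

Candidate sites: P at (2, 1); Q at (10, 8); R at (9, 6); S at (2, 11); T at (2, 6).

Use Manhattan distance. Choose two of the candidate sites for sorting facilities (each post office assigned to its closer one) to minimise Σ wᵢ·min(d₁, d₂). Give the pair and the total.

Evaluate every pair (each demand assigned to the nearer of the two):
  {R, S}: total = 456
  {R, T}: total = 586
  {P, R}: total = 716
  {Q, R}: total = 732
  {Q, S}: total = 772
  {Q, T}: total = 887
  {P, Q}: total = 1002
  {S, T}: total = 1397
  {P, T}: total = 1504
  {P, S}: total = 1612
Best pair: {R, S} with total 456.

{R, S}, total 456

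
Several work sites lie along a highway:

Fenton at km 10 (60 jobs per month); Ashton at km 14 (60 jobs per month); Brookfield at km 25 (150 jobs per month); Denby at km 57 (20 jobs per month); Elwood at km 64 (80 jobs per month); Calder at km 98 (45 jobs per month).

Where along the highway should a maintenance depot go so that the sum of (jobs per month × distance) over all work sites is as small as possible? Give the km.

For a sum of weighted absolute distances on a line, the optimum is the weighted median (not the mean). Total weight W = 415; half-weight = 207.5.
Sort by position and accumulate weight:
  km 10 (Fenton, w=60) → cum 60
  km 14 (Ashton, w=60) → cum 120
  km 25 (Brookfield, w=150) → cum 270  ≥ 207.5 → median here
  km 57 (Denby, w=20) → cum 290
  km 64 (Elwood, w=80) → cum 370
  km 98 (Calder, w=45) → cum 415
Optimal location: km 25.

x = 25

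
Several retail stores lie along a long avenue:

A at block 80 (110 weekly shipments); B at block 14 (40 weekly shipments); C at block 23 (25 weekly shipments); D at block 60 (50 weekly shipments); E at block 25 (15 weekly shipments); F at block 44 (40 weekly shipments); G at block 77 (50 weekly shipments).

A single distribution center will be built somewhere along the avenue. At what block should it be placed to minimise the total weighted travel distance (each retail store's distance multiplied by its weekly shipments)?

x = 60

For a sum of weighted absolute distances on a line, the optimum is the weighted median (not the mean). Total weight W = 330; half-weight = 165.
Sort by position and accumulate weight:
  block 14 (B, w=40) → cum 40
  block 23 (C, w=25) → cum 65
  block 25 (E, w=15) → cum 80
  block 44 (F, w=40) → cum 120
  block 60 (D, w=50) → cum 170  ≥ 165 → median here
  block 77 (G, w=50) → cum 220
  block 80 (A, w=110) → cum 330
Optimal location: block 60.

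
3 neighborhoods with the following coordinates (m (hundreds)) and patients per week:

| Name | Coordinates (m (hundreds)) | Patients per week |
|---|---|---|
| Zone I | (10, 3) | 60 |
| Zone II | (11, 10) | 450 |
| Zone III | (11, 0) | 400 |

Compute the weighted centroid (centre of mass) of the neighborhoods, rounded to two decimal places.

(10.93, 5.14)

The minimiser of Σwᵢ‖p−pᵢ‖² is the weighted centroid p* = (Σwᵢpᵢ)/(Σwᵢ).
Σwᵢ = 910.
Σwᵢxᵢ = 60·10 + 450·11 + 400·11 = 9950.
Σwᵢyᵢ = 60·3 + 450·10 + 400·0 = 4680.
x* = 9950/910 = 10.93, y* = 4680/910 = 5.14.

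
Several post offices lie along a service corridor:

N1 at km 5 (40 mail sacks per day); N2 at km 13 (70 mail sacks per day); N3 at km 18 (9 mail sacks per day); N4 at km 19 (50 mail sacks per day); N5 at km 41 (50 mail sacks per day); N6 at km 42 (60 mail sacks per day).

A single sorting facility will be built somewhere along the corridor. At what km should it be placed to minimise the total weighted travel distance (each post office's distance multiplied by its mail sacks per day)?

For a sum of weighted absolute distances on a line, the optimum is the weighted median (not the mean). Total weight W = 279; half-weight = 139.5.
Sort by position and accumulate weight:
  km 5 (N1, w=40) → cum 40
  km 13 (N2, w=70) → cum 110
  km 18 (N3, w=9) → cum 119
  km 19 (N4, w=50) → cum 169  ≥ 139.5 → median here
  km 41 (N5, w=50) → cum 219
  km 42 (N6, w=60) → cum 279
Optimal location: km 19.

x = 19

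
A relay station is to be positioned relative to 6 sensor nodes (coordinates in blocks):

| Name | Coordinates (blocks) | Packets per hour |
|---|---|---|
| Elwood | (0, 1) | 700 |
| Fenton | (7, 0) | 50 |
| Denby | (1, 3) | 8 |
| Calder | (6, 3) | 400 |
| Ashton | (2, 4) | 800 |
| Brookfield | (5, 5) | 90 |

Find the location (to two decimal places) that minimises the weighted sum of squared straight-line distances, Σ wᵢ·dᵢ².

The minimiser of Σwᵢ‖p−pᵢ‖² is the weighted centroid p* = (Σwᵢpᵢ)/(Σwᵢ).
Σwᵢ = 2048.
Σwᵢxᵢ = 700·0 + 50·7 + 8·1 + 400·6 + 800·2 + 90·5 = 4808.
Σwᵢyᵢ = 700·1 + 50·0 + 8·3 + 400·3 + 800·4 + 90·5 = 5574.
x* = 4808/2048 = 2.35, y* = 5574/2048 = 2.72.

(2.35, 2.72)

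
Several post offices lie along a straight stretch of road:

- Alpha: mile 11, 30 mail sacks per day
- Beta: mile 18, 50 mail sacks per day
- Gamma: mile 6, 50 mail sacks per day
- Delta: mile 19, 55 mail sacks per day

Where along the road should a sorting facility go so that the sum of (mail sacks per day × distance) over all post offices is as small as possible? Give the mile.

x = 18

For a sum of weighted absolute distances on a line, the optimum is the weighted median (not the mean). Total weight W = 185; half-weight = 92.5.
Sort by position and accumulate weight:
  mile 6 (Gamma, w=50) → cum 50
  mile 11 (Alpha, w=30) → cum 80
  mile 18 (Beta, w=50) → cum 130  ≥ 92.5 → median here
  mile 19 (Delta, w=55) → cum 185
Optimal location: mile 18.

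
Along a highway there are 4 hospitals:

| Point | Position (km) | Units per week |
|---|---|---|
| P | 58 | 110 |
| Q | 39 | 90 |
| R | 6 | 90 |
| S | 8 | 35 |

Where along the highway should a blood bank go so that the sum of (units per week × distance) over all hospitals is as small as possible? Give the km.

For a sum of weighted absolute distances on a line, the optimum is the weighted median (not the mean). Total weight W = 325; half-weight = 162.5.
Sort by position and accumulate weight:
  km 6 (R, w=90) → cum 90
  km 8 (S, w=35) → cum 125
  km 39 (Q, w=90) → cum 215  ≥ 162.5 → median here
  km 58 (P, w=110) → cum 325
Optimal location: km 39.

x = 39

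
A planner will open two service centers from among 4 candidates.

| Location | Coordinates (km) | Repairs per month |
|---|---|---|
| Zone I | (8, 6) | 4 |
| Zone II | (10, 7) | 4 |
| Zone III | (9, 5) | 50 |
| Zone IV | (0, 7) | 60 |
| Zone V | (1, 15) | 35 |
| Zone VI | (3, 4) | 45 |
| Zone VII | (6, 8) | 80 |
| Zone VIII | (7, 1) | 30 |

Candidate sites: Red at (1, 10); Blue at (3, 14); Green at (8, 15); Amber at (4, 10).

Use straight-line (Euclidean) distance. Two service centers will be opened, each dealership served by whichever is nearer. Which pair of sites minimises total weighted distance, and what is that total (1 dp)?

{Red, Amber}, total 1552.4

Evaluate every pair (each demand assigned to the nearer of the two):
  {Red, Amber}: total = 1552.4
  {Blue, Amber}: total = 1565.9
  {Green, Amber}: total = 1691.7
  {Red, Blue}: total = 1849.8
  {Red, Green}: total = 1941.6
  {Blue, Green}: total = 2501.4
Best pair: {Red, Amber} with total 1552.4.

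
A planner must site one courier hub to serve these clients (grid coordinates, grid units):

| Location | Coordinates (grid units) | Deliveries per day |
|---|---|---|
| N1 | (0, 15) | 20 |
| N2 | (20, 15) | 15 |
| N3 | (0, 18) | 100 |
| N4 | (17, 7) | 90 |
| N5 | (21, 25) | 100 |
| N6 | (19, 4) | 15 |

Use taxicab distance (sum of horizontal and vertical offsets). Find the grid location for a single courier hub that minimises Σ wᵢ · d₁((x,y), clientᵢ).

Manhattan distance separates: Σwᵢ(|x−xᵢ|+|y−yᵢ|) = Σwᵢ|x−xᵢ| + Σwᵢ|y−yᵢ|, so x and y are optimised independently as 1-D weighted medians.
Total weight W = 340; half = 170.
x-coordinate, sorted with cumulative weight:
  x=0 (N1, w=20) cum 20
  x=0 (N3, w=100) cum 120
  x=17 (N4, w=90) cum 210  ← median
  x=19 (N6, w=15) cum 225
  x=20 (N2, w=15) cum 240
  x=21 (N5, w=100) cum 340
⇒ x* = 17
y-coordinate, sorted with cumulative weight:
  y=4 (N6, w=15) cum 15
  y=7 (N4, w=90) cum 105
  y=15 (N1, w=20) cum 125
  y=15 (N2, w=15) cum 140
  y=18 (N3, w=100) cum 240  ← median
  y=25 (N5, w=100) cum 340
⇒ y* = 18

(17, 18)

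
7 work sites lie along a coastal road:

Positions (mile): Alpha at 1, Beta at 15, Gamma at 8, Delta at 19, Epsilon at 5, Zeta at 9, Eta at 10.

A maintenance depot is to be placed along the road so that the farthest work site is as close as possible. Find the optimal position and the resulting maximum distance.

The 1-center on a line is the midpoint of the two extreme points: leftmost at 1, rightmost at 19.
Optimal location = (1 + 19)/2 = 10; maximum distance = (19 − 1)/2 = 9.

location 10, max distance 9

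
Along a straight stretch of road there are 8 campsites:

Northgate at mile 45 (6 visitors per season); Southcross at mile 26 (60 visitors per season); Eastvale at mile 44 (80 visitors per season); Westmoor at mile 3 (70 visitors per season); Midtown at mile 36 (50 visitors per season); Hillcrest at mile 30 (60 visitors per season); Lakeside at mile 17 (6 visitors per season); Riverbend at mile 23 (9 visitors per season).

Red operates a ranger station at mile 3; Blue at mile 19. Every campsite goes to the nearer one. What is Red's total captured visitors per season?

70

The indifferent point is the midpoint (3+19)/2 = 11; campsites left of it (closer to Red at 3) go to Red, those right go to Blue.
  Westmoor at 3 (w=70) → Red
  Lakeside at 17 (w=6) → Blue
  Riverbend at 23 (w=9) → Blue
  Southcross at 26 (w=60) → Blue
  Hillcrest at 30 (w=60) → Blue
  Midtown at 36 (w=50) → Blue
  Eastvale at 44 (w=80) → Blue
  Northgate at 45 (w=6) → Blue
Red captures 70; Blue captures 271.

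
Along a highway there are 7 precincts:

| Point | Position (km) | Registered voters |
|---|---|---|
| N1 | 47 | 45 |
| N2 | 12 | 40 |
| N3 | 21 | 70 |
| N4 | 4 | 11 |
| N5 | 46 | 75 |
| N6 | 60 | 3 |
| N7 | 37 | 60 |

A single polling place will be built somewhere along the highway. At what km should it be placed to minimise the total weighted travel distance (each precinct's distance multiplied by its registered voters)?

x = 37

For a sum of weighted absolute distances on a line, the optimum is the weighted median (not the mean). Total weight W = 304; half-weight = 152.
Sort by position and accumulate weight:
  km 4 (N4, w=11) → cum 11
  km 12 (N2, w=40) → cum 51
  km 21 (N3, w=70) → cum 121
  km 37 (N7, w=60) → cum 181  ≥ 152 → median here
  km 46 (N5, w=75) → cum 256
  km 47 (N1, w=45) → cum 301
  km 60 (N6, w=3) → cum 304
Optimal location: km 37.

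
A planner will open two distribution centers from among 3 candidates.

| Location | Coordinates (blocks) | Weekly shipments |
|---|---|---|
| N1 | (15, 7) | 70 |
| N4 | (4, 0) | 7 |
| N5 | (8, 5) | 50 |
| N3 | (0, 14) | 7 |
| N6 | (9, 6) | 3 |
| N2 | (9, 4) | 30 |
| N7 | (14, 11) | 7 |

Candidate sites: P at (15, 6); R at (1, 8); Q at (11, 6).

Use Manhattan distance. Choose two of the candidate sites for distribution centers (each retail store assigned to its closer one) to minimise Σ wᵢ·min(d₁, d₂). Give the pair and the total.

{P, Q}, total 662

Evaluate every pair (each demand assigned to the nearer of the two):
  {P, Q}: total = 662
  {R, Q}: total = 858
  {P, R}: total = 896
Best pair: {P, Q} with total 662.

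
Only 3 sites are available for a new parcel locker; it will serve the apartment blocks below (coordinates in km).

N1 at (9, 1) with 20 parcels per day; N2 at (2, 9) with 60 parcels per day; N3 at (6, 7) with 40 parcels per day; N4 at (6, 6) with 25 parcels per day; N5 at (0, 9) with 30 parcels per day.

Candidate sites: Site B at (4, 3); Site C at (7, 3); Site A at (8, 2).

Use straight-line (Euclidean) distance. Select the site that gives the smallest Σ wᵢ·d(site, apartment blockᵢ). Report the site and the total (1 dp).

Site B, total 972.5 km

Total weighted distance at each candidate:
  Site B (4, 3): total = 972.5
  Site C (7, 3): total = 1045.8
  Site A (8, 2): total = 1227.6
Minimum is at Site B with total 972.5 km.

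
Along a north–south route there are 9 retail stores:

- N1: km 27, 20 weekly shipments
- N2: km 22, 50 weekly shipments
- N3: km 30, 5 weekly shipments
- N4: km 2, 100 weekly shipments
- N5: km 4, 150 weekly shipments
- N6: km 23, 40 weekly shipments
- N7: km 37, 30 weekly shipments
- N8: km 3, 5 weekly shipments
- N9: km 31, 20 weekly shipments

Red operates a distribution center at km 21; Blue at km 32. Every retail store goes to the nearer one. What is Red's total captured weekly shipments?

The indifferent point is the midpoint (21+32)/2 = 26.5; retail stores left of it (closer to Red at 21) go to Red, those right go to Blue.
  N4 at 2 (w=100) → Red
  N8 at 3 (w=5) → Red
  N5 at 4 (w=150) → Red
  N2 at 22 (w=50) → Red
  N6 at 23 (w=40) → Red
  N1 at 27 (w=20) → Blue
  N3 at 30 (w=5) → Blue
  N9 at 31 (w=20) → Blue
  N7 at 37 (w=30) → Blue
Red captures 345; Blue captures 75.

345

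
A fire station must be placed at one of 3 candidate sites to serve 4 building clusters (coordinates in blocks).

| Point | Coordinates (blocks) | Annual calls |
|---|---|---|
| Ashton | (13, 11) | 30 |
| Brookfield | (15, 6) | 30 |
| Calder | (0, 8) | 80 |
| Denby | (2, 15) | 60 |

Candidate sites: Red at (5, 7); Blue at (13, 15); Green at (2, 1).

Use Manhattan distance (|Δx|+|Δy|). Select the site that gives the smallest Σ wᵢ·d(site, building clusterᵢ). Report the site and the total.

Total weighted distance at each candidate:
  Red (5, 7): total = 1830
  Blue (13, 15): total = 2710
  Green (2, 1): total = 2730
Minimum is at Red with total 1830 blocks.

Red, total 1830 blocks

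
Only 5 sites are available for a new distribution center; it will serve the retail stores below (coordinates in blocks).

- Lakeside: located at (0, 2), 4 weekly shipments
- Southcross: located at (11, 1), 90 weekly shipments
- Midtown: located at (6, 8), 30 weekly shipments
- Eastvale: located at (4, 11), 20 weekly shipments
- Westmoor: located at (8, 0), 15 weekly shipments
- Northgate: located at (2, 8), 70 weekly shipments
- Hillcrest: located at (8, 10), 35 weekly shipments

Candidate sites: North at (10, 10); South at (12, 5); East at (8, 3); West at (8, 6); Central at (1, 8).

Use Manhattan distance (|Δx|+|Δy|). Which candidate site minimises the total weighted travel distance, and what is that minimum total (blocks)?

West, total 1858 blocks

Total weighted distance at each candidate:
  North (10, 10): total = 2242
  South (12, 5): total = 2420
  East (8, 3): total = 1996
  West (8, 6): total = 1858
  Central (1, 8): total = 2438
Minimum is at West with total 1858 blocks.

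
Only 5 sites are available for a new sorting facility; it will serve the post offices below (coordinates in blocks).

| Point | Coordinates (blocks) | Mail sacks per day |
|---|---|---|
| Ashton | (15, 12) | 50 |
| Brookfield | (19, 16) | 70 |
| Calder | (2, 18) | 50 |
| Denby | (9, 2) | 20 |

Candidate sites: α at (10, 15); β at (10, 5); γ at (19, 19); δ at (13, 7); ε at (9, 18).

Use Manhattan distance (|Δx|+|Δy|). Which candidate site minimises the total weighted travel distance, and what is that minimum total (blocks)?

Total weighted distance at each candidate:
  α (10, 15): total = 1930
  β (10, 5): total = 3130
  γ (19, 19): total = 2200
  δ (13, 7): total = 2680
  ε (9, 18): total = 2110
Minimum is at α with total 1930 blocks.

α, total 1930 blocks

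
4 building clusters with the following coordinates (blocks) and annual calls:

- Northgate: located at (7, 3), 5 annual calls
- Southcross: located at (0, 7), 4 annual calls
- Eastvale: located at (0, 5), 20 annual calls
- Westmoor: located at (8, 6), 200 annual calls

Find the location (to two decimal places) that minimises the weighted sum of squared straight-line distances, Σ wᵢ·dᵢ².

The minimiser of Σwᵢ‖p−pᵢ‖² is the weighted centroid p* = (Σwᵢpᵢ)/(Σwᵢ).
Σwᵢ = 229.
Σwᵢxᵢ = 5·7 + 4·0 + 20·0 + 200·8 = 1635.
Σwᵢyᵢ = 5·3 + 4·7 + 20·5 + 200·6 = 1343.
x* = 1635/229 = 7.14, y* = 1343/229 = 5.86.

(7.14, 5.86)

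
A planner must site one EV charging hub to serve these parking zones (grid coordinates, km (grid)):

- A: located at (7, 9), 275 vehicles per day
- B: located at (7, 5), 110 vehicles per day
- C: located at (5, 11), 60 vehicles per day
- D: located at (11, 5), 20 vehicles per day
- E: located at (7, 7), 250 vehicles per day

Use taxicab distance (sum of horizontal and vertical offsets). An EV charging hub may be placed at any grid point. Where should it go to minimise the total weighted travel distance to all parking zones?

Manhattan distance separates: Σwᵢ(|x−xᵢ|+|y−yᵢ|) = Σwᵢ|x−xᵢ| + Σwᵢ|y−yᵢ|, so x and y are optimised independently as 1-D weighted medians.
Total weight W = 715; half = 357.5.
x-coordinate, sorted with cumulative weight:
  x=5 (C, w=60) cum 60
  x=7 (A, w=275) cum 335
  x=7 (B, w=110) cum 445  ← median
  x=7 (E, w=250) cum 695
  x=11 (D, w=20) cum 715
⇒ x* = 7
y-coordinate, sorted with cumulative weight:
  y=5 (B, w=110) cum 110
  y=5 (D, w=20) cum 130
  y=7 (E, w=250) cum 380  ← median
  y=9 (A, w=275) cum 655
  y=11 (C, w=60) cum 715
⇒ y* = 7

(7, 7)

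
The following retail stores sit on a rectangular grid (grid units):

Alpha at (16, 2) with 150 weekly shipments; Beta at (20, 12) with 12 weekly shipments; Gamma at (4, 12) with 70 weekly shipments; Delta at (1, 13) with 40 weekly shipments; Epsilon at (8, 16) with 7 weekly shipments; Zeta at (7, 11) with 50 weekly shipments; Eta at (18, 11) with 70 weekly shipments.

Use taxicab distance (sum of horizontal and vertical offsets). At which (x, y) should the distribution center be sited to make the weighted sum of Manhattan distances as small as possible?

Manhattan distance separates: Σwᵢ(|x−xᵢ|+|y−yᵢ|) = Σwᵢ|x−xᵢ| + Σwᵢ|y−yᵢ|, so x and y are optimised independently as 1-D weighted medians.
Total weight W = 399; half = 199.5.
x-coordinate, sorted with cumulative weight:
  x=1 (Delta, w=40) cum 40
  x=4 (Gamma, w=70) cum 110
  x=7 (Zeta, w=50) cum 160
  x=8 (Epsilon, w=7) cum 167
  x=16 (Alpha, w=150) cum 317  ← median
  x=18 (Eta, w=70) cum 387
  x=20 (Beta, w=12) cum 399
⇒ x* = 16
y-coordinate, sorted with cumulative weight:
  y=2 (Alpha, w=150) cum 150
  y=11 (Zeta, w=50) cum 200  ← median
  y=11 (Eta, w=70) cum 270
  y=12 (Beta, w=12) cum 282
  y=12 (Gamma, w=70) cum 352
  y=13 (Delta, w=40) cum 392
  y=16 (Epsilon, w=7) cum 399
⇒ y* = 11

(16, 11)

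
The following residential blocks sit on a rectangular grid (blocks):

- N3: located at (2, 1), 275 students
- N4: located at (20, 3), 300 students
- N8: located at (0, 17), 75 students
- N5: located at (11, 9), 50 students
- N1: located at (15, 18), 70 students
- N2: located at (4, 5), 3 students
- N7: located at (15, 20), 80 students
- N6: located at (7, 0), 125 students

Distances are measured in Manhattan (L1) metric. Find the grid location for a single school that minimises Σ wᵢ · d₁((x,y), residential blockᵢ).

Manhattan distance separates: Σwᵢ(|x−xᵢ|+|y−yᵢ|) = Σwᵢ|x−xᵢ| + Σwᵢ|y−yᵢ|, so x and y are optimised independently as 1-D weighted medians.
Total weight W = 978; half = 489.
x-coordinate, sorted with cumulative weight:
  x=0 (N8, w=75) cum 75
  x=2 (N3, w=275) cum 350
  x=4 (N2, w=3) cum 353
  x=7 (N6, w=125) cum 478
  x=11 (N5, w=50) cum 528  ← median
  x=15 (N1, w=70) cum 598
  x=15 (N7, w=80) cum 678
  x=20 (N4, w=300) cum 978
⇒ x* = 11
y-coordinate, sorted with cumulative weight:
  y=0 (N6, w=125) cum 125
  y=1 (N3, w=275) cum 400
  y=3 (N4, w=300) cum 700  ← median
  y=5 (N2, w=3) cum 703
  y=9 (N5, w=50) cum 753
  y=17 (N8, w=75) cum 828
  y=18 (N1, w=70) cum 898
  y=20 (N7, w=80) cum 978
⇒ y* = 3

(11, 3)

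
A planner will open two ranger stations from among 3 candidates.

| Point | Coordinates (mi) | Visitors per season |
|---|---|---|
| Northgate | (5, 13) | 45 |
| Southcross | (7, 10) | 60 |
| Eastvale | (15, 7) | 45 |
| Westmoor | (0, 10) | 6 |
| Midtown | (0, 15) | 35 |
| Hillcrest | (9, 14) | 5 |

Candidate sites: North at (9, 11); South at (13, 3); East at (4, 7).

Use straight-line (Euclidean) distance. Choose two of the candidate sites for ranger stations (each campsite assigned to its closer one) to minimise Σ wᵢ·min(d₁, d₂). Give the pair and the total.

{North, South}, total 950.7

Evaluate every pair (each demand assigned to the nearer of the two):
  {North, South}: total = 950.7
  {North, East}: total = 1018.0
  {South, East}: total = 1115.6
Best pair: {North, South} with total 950.7.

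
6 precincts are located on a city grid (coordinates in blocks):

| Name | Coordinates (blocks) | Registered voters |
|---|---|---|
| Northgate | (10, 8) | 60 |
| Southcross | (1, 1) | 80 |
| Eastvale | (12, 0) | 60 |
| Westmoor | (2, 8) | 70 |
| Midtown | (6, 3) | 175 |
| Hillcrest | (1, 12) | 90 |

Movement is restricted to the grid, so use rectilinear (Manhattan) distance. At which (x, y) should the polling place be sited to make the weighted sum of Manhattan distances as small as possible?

Manhattan distance separates: Σwᵢ(|x−xᵢ|+|y−yᵢ|) = Σwᵢ|x−xᵢ| + Σwᵢ|y−yᵢ|, so x and y are optimised independently as 1-D weighted medians.
Total weight W = 535; half = 267.5.
x-coordinate, sorted with cumulative weight:
  x=1 (Southcross, w=80) cum 80
  x=1 (Hillcrest, w=90) cum 170
  x=2 (Westmoor, w=70) cum 240
  x=6 (Midtown, w=175) cum 415  ← median
  x=10 (Northgate, w=60) cum 475
  x=12 (Eastvale, w=60) cum 535
⇒ x* = 6
y-coordinate, sorted with cumulative weight:
  y=0 (Eastvale, w=60) cum 60
  y=1 (Southcross, w=80) cum 140
  y=3 (Midtown, w=175) cum 315  ← median
  y=8 (Northgate, w=60) cum 375
  y=8 (Westmoor, w=70) cum 445
  y=12 (Hillcrest, w=90) cum 535
⇒ y* = 3

(6, 3)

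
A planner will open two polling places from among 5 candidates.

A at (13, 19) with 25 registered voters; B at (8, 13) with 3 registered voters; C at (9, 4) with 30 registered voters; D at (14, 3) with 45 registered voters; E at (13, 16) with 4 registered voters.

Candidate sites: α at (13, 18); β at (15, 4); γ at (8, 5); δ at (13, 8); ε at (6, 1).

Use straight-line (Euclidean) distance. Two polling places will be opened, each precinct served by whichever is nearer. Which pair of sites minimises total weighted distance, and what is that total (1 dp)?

{α, β}, total 297.9

Evaluate every pair (each demand assigned to the nearer of the two):
  {α, β}: total = 297.9
  {α, γ}: total = 381.2
  {α, δ}: total = 453.4
  {β, γ}: total = 550.0
  {α, ε}: total = 552.6
  {β, δ}: total = 561.6
  {γ, δ}: total = 600.1
  {β, ε}: total = 652.1
  {δ, ε}: total = 684.9
  {γ, ε}: total = 771.0
Best pair: {α, β} with total 297.9.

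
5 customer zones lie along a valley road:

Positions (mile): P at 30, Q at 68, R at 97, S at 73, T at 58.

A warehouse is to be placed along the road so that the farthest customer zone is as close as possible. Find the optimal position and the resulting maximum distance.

location 63.5, max distance 33.5

The 1-center on a line is the midpoint of the two extreme points: leftmost at 30, rightmost at 97.
Optimal location = (30 + 97)/2 = 63.5; maximum distance = (97 − 30)/2 = 33.5.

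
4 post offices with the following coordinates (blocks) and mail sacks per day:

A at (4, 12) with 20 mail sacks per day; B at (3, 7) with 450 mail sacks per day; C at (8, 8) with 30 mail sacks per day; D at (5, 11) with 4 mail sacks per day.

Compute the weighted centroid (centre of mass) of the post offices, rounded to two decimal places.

The minimiser of Σwᵢ‖p−pᵢ‖² is the weighted centroid p* = (Σwᵢpᵢ)/(Σwᵢ).
Σwᵢ = 504.
Σwᵢxᵢ = 20·4 + 450·3 + 30·8 + 4·5 = 1690.
Σwᵢyᵢ = 20·12 + 450·7 + 30·8 + 4·11 = 3674.
x* = 1690/504 = 3.35, y* = 3674/504 = 7.29.

(3.35, 7.29)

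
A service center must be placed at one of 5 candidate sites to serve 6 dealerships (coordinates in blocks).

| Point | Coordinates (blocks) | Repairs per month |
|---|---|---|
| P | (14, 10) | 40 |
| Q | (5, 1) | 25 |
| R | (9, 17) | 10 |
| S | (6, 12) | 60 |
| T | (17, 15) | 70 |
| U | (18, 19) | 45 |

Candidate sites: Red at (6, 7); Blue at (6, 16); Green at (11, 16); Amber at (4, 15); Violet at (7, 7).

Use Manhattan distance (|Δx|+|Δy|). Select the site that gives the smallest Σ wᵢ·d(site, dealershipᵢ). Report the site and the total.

Green, total 2395 blocks

Total weighted distance at each candidate:
  Red (6, 7): total = 3455
  Blue (6, 16): total = 2755
  Green (11, 16): total = 2395
  Amber (4, 15): total = 3065
  Violet (7, 7): total = 3375
Minimum is at Green with total 2395 blocks.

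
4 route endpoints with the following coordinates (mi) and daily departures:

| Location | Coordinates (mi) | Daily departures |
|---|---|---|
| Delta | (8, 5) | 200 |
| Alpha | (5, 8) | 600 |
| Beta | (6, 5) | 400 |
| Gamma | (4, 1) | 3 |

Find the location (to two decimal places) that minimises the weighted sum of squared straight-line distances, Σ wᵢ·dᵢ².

(5.83, 6.49)

The minimiser of Σwᵢ‖p−pᵢ‖² is the weighted centroid p* = (Σwᵢpᵢ)/(Σwᵢ).
Σwᵢ = 1203.
Σwᵢxᵢ = 200·8 + 600·5 + 400·6 + 3·4 = 7012.
Σwᵢyᵢ = 200·5 + 600·8 + 400·5 + 3·1 = 7803.
x* = 7012/1203 = 5.83, y* = 7803/1203 = 6.49.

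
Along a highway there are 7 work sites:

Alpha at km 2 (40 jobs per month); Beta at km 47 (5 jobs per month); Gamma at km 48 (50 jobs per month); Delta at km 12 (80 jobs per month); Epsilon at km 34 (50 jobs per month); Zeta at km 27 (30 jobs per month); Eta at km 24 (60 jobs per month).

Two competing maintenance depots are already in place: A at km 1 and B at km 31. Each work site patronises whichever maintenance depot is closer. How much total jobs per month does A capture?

120

The indifferent point is the midpoint (1+31)/2 = 16; work sites left of it (closer to A at 1) go to A, those right go to B.
  Alpha at 2 (w=40) → A
  Delta at 12 (w=80) → A
  Eta at 24 (w=60) → B
  Zeta at 27 (w=30) → B
  Epsilon at 34 (w=50) → B
  Beta at 47 (w=5) → B
  Gamma at 48 (w=50) → B
A captures 120; B captures 195.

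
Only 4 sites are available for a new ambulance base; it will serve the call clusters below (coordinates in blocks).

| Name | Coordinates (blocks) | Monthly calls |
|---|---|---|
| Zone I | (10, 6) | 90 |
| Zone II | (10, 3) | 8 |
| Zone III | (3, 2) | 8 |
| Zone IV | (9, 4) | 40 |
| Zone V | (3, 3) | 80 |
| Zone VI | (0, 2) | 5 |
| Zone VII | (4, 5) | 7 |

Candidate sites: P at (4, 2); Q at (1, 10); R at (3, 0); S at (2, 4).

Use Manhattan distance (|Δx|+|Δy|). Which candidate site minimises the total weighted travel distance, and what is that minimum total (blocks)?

P, total 1445 blocks

Total weighted distance at each candidate:
  P (4, 2): total = 1445
  Q (1, 10): total = 2759
  R (3, 0): total = 1973
  S (2, 4): total = 1477
Minimum is at P with total 1445 blocks.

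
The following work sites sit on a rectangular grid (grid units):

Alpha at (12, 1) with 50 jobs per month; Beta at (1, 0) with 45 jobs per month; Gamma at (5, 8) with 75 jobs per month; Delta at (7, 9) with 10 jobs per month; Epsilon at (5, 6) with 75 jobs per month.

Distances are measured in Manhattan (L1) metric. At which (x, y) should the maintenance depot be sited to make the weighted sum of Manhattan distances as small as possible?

(5, 6)

Manhattan distance separates: Σwᵢ(|x−xᵢ|+|y−yᵢ|) = Σwᵢ|x−xᵢ| + Σwᵢ|y−yᵢ|, so x and y are optimised independently as 1-D weighted medians.
Total weight W = 255; half = 127.5.
x-coordinate, sorted with cumulative weight:
  x=1 (Beta, w=45) cum 45
  x=5 (Gamma, w=75) cum 120
  x=5 (Epsilon, w=75) cum 195  ← median
  x=7 (Delta, w=10) cum 205
  x=12 (Alpha, w=50) cum 255
⇒ x* = 5
y-coordinate, sorted with cumulative weight:
  y=0 (Beta, w=45) cum 45
  y=1 (Alpha, w=50) cum 95
  y=6 (Epsilon, w=75) cum 170  ← median
  y=8 (Gamma, w=75) cum 245
  y=9 (Delta, w=10) cum 255
⇒ y* = 6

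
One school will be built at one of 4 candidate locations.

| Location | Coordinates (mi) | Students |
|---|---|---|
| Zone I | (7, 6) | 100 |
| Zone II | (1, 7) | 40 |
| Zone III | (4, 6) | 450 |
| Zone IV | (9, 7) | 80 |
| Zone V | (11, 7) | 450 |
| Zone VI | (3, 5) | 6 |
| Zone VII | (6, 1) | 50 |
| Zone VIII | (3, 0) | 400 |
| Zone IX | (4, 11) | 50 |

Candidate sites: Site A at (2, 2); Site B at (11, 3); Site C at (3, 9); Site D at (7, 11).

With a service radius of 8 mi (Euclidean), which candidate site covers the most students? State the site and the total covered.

Coverage radius r = 8 mi; a point is covered iff (Δx)²+(Δy)² ≤ 8² = 64.
  Site A (2, 2): covers {Zone I, Zone II, Zone III, Zone VI, Zone VII, Zone VIII} → 1046
  Site B (11, 3): covers {Zone I, Zone III, Zone IV, Zone V, Zone VII} → 1130
  Site C (3, 9): covers {Zone I, Zone II, Zone III, Zone IV, Zone VI, Zone IX} → 726
  Site D (7, 11): covers {Zone I, Zone II, Zone III, Zone IV, Zone V, Zone VI, Zone IX} → 1176
Maximum coverage at Site D: 1176 students.

Site D, covering 1176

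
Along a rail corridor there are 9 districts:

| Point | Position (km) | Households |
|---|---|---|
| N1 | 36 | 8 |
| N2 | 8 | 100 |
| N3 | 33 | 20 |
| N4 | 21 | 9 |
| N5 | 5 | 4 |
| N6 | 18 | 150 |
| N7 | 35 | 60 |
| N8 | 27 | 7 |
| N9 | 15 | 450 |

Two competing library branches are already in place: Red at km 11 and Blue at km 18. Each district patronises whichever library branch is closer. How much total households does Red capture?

104

The indifferent point is the midpoint (11+18)/2 = 14.5; districts left of it (closer to Red at 11) go to Red, those right go to Blue.
  N5 at 5 (w=4) → Red
  N2 at 8 (w=100) → Red
  N9 at 15 (w=450) → Blue
  N6 at 18 (w=150) → Blue
  N4 at 21 (w=9) → Blue
  N8 at 27 (w=7) → Blue
  N3 at 33 (w=20) → Blue
  N7 at 35 (w=60) → Blue
  N1 at 36 (w=8) → Blue
Red captures 104; Blue captures 704.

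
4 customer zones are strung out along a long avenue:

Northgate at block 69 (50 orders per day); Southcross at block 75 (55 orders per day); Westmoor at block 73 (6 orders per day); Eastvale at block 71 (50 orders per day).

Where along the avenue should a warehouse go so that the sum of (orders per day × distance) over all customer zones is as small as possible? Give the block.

x = 71

For a sum of weighted absolute distances on a line, the optimum is the weighted median (not the mean). Total weight W = 161; half-weight = 80.5.
Sort by position and accumulate weight:
  block 69 (Northgate, w=50) → cum 50
  block 71 (Eastvale, w=50) → cum 100  ≥ 80.5 → median here
  block 73 (Westmoor, w=6) → cum 106
  block 75 (Southcross, w=55) → cum 161
Optimal location: block 71.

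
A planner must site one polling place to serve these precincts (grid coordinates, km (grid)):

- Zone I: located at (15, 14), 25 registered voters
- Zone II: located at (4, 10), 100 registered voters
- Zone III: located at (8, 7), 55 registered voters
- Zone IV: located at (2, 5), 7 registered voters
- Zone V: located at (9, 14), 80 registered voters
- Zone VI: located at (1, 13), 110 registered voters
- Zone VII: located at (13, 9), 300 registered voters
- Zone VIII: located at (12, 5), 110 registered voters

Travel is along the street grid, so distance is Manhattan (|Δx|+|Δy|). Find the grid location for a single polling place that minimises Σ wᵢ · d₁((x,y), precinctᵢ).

Manhattan distance separates: Σwᵢ(|x−xᵢ|+|y−yᵢ|) = Σwᵢ|x−xᵢ| + Σwᵢ|y−yᵢ|, so x and y are optimised independently as 1-D weighted medians.
Total weight W = 787; half = 393.5.
x-coordinate, sorted with cumulative weight:
  x=1 (Zone VI, w=110) cum 110
  x=2 (Zone IV, w=7) cum 117
  x=4 (Zone II, w=100) cum 217
  x=8 (Zone III, w=55) cum 272
  x=9 (Zone V, w=80) cum 352
  x=12 (Zone VIII, w=110) cum 462  ← median
  x=13 (Zone VII, w=300) cum 762
  x=15 (Zone I, w=25) cum 787
⇒ x* = 12
y-coordinate, sorted with cumulative weight:
  y=5 (Zone IV, w=7) cum 7
  y=5 (Zone VIII, w=110) cum 117
  y=7 (Zone III, w=55) cum 172
  y=9 (Zone VII, w=300) cum 472  ← median
  y=10 (Zone II, w=100) cum 572
  y=13 (Zone VI, w=110) cum 682
  y=14 (Zone I, w=25) cum 707
  y=14 (Zone V, w=80) cum 787
⇒ y* = 9

(12, 9)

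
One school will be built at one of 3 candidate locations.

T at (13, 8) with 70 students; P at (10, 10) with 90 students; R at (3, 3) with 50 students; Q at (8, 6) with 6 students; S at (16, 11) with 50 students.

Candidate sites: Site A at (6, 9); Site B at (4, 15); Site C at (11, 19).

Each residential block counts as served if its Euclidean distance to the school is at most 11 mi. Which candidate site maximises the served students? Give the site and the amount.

Site A, covering 266

Coverage radius r = 11 mi; a point is covered iff (Δx)²+(Δy)² ≤ 11² = 121.
  Site A (6, 9): covers {T, P, R, Q, S} → 266
  Site B (4, 15): covers {P, Q} → 96
  Site C (11, 19): covers {P, S} → 140
Maximum coverage at Site A: 266 students.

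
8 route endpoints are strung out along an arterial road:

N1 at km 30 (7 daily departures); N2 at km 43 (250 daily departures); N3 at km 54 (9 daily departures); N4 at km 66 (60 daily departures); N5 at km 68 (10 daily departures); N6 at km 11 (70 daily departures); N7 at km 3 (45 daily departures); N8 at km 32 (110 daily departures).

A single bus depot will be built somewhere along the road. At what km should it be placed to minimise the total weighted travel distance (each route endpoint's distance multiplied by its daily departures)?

For a sum of weighted absolute distances on a line, the optimum is the weighted median (not the mean). Total weight W = 561; half-weight = 280.5.
Sort by position and accumulate weight:
  km 3 (N7, w=45) → cum 45
  km 11 (N6, w=70) → cum 115
  km 30 (N1, w=7) → cum 122
  km 32 (N8, w=110) → cum 232
  km 43 (N2, w=250) → cum 482  ≥ 280.5 → median here
  km 54 (N3, w=9) → cum 491
  km 66 (N4, w=60) → cum 551
  km 68 (N5, w=10) → cum 561
Optimal location: km 43.

x = 43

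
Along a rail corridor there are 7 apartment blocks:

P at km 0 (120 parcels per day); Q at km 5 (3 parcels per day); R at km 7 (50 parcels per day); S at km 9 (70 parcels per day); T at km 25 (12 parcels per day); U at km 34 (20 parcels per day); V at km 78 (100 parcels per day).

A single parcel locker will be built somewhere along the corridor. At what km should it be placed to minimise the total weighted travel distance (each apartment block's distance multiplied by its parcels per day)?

x = 9

For a sum of weighted absolute distances on a line, the optimum is the weighted median (not the mean). Total weight W = 375; half-weight = 187.5.
Sort by position and accumulate weight:
  km 0 (P, w=120) → cum 120
  km 5 (Q, w=3) → cum 123
  km 7 (R, w=50) → cum 173
  km 9 (S, w=70) → cum 243  ≥ 187.5 → median here
  km 25 (T, w=12) → cum 255
  km 34 (U, w=20) → cum 275
  km 78 (V, w=100) → cum 375
Optimal location: km 9.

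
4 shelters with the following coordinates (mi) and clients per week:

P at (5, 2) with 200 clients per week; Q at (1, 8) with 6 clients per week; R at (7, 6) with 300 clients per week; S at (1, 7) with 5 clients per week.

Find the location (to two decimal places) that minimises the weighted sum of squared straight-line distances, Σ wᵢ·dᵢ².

(6.09, 4.47)

The minimiser of Σwᵢ‖p−pᵢ‖² is the weighted centroid p* = (Σwᵢpᵢ)/(Σwᵢ).
Σwᵢ = 511.
Σwᵢxᵢ = 200·5 + 6·1 + 300·7 + 5·1 = 3111.
Σwᵢyᵢ = 200·2 + 6·8 + 300·6 + 5·7 = 2283.
x* = 3111/511 = 6.09, y* = 2283/511 = 4.47.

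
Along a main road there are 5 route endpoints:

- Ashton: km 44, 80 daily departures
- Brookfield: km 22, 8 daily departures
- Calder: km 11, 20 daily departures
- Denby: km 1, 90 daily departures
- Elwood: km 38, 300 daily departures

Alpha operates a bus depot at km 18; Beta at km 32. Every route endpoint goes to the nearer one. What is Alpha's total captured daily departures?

The indifferent point is the midpoint (18+32)/2 = 25; route endpoints left of it (closer to Alpha at 18) go to Alpha, those right go to Beta.
  Denby at 1 (w=90) → Alpha
  Calder at 11 (w=20) → Alpha
  Brookfield at 22 (w=8) → Alpha
  Elwood at 38 (w=300) → Beta
  Ashton at 44 (w=80) → Beta
Alpha captures 118; Beta captures 380.

118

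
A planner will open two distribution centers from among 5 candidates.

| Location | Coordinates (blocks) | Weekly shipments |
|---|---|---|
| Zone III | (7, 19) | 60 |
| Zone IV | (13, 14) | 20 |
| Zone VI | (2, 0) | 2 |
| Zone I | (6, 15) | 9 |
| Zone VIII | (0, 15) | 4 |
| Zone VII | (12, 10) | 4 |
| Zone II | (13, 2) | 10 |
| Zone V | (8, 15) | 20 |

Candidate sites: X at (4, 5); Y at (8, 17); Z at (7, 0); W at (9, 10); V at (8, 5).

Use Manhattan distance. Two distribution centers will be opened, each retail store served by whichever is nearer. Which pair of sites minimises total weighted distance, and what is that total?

{Y, Z}, total 590

Evaluate every pair (each demand assigned to the nearer of the two):
  {Y, Z}: total = 590
  {Y, V}: total = 594
  {Y, W}: total = 622
  {X, Y}: total = 634
  {Z, W}: total = 1170
  {W, V}: total = 1182
  {X, W}: total = 1214
  {X, V}: total = 1674
  {Z, V}: total = 1686
  {X, Z}: total = 1966
Best pair: {Y, Z} with total 590.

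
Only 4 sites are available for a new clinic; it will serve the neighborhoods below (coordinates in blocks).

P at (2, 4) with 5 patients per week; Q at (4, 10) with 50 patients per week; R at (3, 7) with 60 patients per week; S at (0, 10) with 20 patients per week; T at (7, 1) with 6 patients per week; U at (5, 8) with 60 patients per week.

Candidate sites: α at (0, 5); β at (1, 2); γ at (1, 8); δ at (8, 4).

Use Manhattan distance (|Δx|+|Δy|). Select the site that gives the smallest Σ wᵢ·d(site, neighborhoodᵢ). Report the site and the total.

Total weighted distance at each candidate:
  α (0, 5): total = 1411
  β (1, 2): total = 1807
  γ (1, 8): total = 833
  δ (8, 4): total = 1734
Minimum is at γ with total 833 blocks.

γ, total 833 blocks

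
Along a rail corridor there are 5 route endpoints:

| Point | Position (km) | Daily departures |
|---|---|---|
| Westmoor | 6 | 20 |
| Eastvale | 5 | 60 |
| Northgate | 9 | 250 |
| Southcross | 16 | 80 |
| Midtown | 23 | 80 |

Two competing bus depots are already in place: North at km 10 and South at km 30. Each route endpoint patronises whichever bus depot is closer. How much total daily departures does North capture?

The indifferent point is the midpoint (10+30)/2 = 20; route endpoints left of it (closer to North at 10) go to North, those right go to South.
  Eastvale at 5 (w=60) → North
  Westmoor at 6 (w=20) → North
  Northgate at 9 (w=250) → North
  Southcross at 16 (w=80) → North
  Midtown at 23 (w=80) → South
North captures 410; South captures 80.

410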